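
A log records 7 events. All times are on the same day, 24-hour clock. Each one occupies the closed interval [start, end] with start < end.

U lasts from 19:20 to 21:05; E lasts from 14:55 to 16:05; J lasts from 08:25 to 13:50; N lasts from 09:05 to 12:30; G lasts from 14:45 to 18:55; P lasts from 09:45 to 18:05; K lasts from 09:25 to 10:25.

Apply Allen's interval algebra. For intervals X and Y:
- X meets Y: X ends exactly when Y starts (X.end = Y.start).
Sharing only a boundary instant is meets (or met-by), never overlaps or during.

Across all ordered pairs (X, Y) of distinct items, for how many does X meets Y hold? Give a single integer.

0

Checking all 42 ordered pairs for relation 'meets'; matching pairs in alphabetical order:
No pair satisfies it.
Count: 0.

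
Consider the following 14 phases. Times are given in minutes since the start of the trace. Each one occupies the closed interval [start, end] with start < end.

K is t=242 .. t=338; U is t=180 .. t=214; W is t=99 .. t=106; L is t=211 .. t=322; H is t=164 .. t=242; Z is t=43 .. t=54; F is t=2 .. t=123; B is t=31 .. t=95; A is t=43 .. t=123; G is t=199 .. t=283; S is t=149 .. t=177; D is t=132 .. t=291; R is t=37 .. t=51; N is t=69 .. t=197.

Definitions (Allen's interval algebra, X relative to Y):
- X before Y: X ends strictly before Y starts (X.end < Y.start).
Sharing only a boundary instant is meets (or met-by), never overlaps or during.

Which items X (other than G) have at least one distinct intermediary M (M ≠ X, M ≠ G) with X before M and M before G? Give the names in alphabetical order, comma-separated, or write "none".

Target G = [t=199, t=283].
Intermediaries M with M before G: A, B, F, N, R, S, W, Z.
Via A — items with X before A: none.
Via B — items with X before B: none.
Via F — items with X before F: none.
Via N — items with X before N: R, Z.
Via R — items with X before R: none.
Via S — items with X before S: A, B, F, R, W, Z.
Via W — items with X before W: B, R, Z.
Via Z — items with X before Z: none.
Union: A, B, F, R, W, Z.

A, B, F, R, W, Z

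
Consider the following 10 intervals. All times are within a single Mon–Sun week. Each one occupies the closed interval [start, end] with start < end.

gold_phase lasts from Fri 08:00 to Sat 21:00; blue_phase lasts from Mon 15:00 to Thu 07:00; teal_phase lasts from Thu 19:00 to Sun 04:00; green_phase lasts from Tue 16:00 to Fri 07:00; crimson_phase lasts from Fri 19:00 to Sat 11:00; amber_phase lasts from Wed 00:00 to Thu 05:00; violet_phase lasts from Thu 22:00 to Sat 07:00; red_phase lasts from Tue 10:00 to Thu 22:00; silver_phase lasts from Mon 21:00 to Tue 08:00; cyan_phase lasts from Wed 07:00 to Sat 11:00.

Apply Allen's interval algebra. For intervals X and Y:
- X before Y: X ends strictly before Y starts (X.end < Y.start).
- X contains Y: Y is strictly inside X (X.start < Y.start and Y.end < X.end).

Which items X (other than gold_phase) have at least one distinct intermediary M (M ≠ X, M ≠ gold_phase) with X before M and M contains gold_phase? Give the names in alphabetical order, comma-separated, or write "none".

amber_phase, blue_phase, silver_phase

Target gold_phase = [Fri 08:00, Sat 21:00].
Intermediaries M with M contains gold_phase: teal_phase.
Via teal_phase — items with X before teal_phase: amber_phase, blue_phase, silver_phase.
Union: amber_phase, blue_phase, silver_phase.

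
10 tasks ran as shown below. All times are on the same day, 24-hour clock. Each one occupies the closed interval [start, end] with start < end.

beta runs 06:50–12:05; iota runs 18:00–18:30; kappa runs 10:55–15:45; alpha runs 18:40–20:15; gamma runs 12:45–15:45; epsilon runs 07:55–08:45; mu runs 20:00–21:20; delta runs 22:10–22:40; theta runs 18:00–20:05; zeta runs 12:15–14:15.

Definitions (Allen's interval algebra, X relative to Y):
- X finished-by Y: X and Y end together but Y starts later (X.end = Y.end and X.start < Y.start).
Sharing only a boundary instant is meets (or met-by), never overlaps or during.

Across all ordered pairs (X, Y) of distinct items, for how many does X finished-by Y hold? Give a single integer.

1

Checking all 90 ordered pairs for relation 'finished-by'; matching pairs in alphabetical order:
(kappa, gamma): kappa finished-by gamma ✓
Count: 1.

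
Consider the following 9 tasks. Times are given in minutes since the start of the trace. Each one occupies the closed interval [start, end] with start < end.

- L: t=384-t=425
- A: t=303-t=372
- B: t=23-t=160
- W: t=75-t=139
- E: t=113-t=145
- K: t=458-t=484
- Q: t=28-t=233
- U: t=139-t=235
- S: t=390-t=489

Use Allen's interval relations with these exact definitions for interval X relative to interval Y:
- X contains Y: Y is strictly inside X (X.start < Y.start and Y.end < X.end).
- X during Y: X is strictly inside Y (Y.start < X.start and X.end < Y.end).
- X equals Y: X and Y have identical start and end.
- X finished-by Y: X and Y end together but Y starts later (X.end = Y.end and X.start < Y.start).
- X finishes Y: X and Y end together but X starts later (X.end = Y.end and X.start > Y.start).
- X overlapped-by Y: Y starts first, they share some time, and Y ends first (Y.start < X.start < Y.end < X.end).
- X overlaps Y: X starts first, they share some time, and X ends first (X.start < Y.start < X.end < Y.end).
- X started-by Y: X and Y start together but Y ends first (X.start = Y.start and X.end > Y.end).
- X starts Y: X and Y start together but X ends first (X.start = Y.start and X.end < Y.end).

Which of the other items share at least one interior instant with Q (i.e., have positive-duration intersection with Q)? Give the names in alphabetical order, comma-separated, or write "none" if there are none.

Target Q = [t=28, t=233].
A [t=303, t=372] → after → no.
B [t=23, t=160] → overlaps → yes.
E [t=113, t=145] → during → yes.
K [t=458, t=484] → after → no.
L [t=384, t=425] → after → no.
S [t=390, t=489] → after → no.
U [t=139, t=235] → overlapped-by → yes.
W [t=75, t=139] → during → yes.
Result: B, E, U, W.

B, E, U, W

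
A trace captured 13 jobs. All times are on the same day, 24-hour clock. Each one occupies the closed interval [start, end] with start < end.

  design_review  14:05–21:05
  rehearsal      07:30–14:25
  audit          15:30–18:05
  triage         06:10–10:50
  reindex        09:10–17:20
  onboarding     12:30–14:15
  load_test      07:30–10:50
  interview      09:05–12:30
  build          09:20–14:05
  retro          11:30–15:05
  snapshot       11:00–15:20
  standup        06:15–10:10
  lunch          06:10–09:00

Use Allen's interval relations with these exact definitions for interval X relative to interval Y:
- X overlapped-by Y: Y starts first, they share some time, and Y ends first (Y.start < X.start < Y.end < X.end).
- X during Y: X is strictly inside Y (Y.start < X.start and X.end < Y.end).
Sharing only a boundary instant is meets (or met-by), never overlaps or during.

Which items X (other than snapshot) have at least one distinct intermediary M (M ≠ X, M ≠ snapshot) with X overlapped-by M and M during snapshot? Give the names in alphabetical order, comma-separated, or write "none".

design_review

Target snapshot = [11:00, 15:20].
Intermediaries M with M during snapshot: onboarding, retro.
Via onboarding — items with X overlapped-by onboarding: design_review.
Via retro — items with X overlapped-by retro: design_review.
Union: design_review.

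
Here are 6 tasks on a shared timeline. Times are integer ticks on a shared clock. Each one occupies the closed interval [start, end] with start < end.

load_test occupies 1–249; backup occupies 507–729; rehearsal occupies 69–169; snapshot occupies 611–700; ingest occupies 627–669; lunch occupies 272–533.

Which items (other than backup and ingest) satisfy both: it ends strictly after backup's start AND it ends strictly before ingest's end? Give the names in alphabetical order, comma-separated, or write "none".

Conditions: its end is strictly after backup's start (X.end > 507) AND its end is strictly before ingest's end (X.end < 669).
load_test: end 249 > 507? ✗; end 249 < 669? ✓ → no.
lunch: end 533 > 507? ✓; end 533 < 669? ✓ → yes.
rehearsal: end 169 > 507? ✗; end 169 < 669? ✓ → no.
snapshot: end 700 > 507? ✓; end 700 < 669? ✗ → no.
Result: lunch.

lunch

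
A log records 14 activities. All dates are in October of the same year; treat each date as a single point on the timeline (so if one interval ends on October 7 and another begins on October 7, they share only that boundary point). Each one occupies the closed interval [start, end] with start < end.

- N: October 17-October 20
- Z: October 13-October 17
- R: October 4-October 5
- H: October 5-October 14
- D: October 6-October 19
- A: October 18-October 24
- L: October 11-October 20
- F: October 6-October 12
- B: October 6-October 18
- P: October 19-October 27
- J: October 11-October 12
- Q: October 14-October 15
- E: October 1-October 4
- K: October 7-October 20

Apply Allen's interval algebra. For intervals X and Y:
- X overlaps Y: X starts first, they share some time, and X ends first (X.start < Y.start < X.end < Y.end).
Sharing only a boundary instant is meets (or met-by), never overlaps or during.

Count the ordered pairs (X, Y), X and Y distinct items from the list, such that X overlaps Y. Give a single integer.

Checking all 182 ordered pairs for relation 'overlaps'; matching pairs in alphabetical order:
(A, P): A overlaps P ✓
(B, K): B overlaps K ✓
(B, L): B overlaps L ✓
(B, N): B overlaps N ✓
(D, A): D overlaps A ✓
(D, K): D overlaps K ✓
(D, L): D overlaps L ✓
(D, N): D overlaps N ✓
(F, K): F overlaps K ✓
(F, L): F overlaps L ✓
(H, B): H overlaps B ✓
(H, D): H overlaps D ✓
(H, K): H overlaps K ✓
(H, L): H overlaps L ✓
(H, Z): H overlaps Z ✓
(K, A): K overlaps A ✓
(K, P): K overlaps P ✓
(L, A): L overlaps A ✓
(L, P): L overlaps P ✓
(N, A): N overlaps A ✓
(N, P): N overlaps P ✓
Count: 21.

21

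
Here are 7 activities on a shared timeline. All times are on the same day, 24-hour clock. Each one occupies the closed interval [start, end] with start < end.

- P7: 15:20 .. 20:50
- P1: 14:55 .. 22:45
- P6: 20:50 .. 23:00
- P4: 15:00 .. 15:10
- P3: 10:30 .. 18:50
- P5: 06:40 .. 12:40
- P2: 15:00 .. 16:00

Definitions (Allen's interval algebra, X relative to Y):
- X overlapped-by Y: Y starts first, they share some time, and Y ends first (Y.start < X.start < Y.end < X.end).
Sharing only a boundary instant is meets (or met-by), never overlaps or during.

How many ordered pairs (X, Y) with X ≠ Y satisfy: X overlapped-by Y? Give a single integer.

5

Checking all 42 ordered pairs for relation 'overlapped-by'; matching pairs in alphabetical order:
(P1, P3): P1 overlapped-by P3 ✓
(P3, P5): P3 overlapped-by P5 ✓
(P6, P1): P6 overlapped-by P1 ✓
(P7, P2): P7 overlapped-by P2 ✓
(P7, P3): P7 overlapped-by P3 ✓
Count: 5.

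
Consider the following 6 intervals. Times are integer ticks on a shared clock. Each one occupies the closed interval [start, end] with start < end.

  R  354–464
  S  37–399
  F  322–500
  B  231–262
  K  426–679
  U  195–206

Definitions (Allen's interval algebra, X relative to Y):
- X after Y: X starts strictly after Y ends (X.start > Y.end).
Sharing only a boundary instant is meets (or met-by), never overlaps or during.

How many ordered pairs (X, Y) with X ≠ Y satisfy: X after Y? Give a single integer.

Checking all 30 ordered pairs for relation 'after'; matching pairs in alphabetical order:
(B, U): B after U ✓
(F, B): F after B ✓
(F, U): F after U ✓
(K, B): K after B ✓
(K, S): K after S ✓
(K, U): K after U ✓
(R, B): R after B ✓
(R, U): R after U ✓
Count: 8.

8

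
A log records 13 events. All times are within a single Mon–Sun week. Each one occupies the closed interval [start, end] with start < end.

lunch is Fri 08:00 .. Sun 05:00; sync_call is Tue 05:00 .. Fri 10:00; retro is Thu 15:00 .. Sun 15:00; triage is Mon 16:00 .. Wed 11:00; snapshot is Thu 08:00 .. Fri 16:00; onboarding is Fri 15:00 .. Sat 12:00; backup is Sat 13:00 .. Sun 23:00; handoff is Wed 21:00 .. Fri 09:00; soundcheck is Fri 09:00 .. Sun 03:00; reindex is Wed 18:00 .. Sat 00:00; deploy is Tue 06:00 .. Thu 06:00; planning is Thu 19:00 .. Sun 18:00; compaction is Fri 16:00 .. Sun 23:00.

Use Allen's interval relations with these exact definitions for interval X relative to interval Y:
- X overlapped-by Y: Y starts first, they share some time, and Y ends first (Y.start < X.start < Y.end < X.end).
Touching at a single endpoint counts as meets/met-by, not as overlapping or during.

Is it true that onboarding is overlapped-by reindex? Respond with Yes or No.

Yes

onboarding = [Fri 15:00, Sat 12:00], reindex = [Wed 18:00, Sat 00:00].
Actual relation of onboarding to reindex: overlapped-by.
Asked whether 'overlapped-by' holds → Yes.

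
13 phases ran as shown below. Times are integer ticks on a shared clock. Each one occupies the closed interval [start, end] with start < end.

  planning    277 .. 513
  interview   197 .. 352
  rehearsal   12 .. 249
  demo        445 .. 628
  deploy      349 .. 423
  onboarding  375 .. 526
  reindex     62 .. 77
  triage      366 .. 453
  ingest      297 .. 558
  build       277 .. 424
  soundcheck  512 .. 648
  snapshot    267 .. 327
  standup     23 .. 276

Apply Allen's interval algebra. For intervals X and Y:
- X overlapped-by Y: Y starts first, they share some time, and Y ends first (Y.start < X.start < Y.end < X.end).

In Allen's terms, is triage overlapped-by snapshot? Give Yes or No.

triage = [366, 453], snapshot = [267, 327].
Actual relation of triage to snapshot: after.
Asked whether 'overlapped-by' holds → No.

No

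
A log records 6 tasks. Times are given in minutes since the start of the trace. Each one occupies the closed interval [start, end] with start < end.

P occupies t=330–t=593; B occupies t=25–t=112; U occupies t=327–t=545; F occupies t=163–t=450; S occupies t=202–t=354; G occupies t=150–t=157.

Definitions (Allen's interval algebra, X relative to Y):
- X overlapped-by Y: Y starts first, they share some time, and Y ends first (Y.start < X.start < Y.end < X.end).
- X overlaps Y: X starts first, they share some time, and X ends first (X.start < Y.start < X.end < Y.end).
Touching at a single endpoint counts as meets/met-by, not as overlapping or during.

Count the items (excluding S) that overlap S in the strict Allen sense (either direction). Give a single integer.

Target S = [t=202, t=354].
B [t=25, t=112] → before → no.
F [t=163, t=450] → contains → no.
G [t=150, t=157] → before → no.
P [t=330, t=593] → overlapped-by → counts.
U [t=327, t=545] → overlapped-by → counts.
Total: 2.

2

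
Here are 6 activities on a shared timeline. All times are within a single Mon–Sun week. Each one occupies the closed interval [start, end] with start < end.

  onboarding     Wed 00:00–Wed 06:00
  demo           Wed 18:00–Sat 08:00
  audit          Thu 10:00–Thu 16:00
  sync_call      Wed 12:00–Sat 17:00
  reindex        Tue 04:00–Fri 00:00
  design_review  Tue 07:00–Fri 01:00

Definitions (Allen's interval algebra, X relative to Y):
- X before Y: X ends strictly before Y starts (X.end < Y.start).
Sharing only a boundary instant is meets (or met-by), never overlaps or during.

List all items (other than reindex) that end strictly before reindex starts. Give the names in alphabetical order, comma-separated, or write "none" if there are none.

none

Target reindex = [Tue 04:00, Fri 00:00].
audit [Thu 10:00, Thu 16:00] → during → no.
demo [Wed 18:00, Sat 08:00] → overlapped-by → no.
design_review [Tue 07:00, Fri 01:00] → overlapped-by → no.
onboarding [Wed 00:00, Wed 06:00] → during → no.
sync_call [Wed 12:00, Sat 17:00] → overlapped-by → no.
Result: none.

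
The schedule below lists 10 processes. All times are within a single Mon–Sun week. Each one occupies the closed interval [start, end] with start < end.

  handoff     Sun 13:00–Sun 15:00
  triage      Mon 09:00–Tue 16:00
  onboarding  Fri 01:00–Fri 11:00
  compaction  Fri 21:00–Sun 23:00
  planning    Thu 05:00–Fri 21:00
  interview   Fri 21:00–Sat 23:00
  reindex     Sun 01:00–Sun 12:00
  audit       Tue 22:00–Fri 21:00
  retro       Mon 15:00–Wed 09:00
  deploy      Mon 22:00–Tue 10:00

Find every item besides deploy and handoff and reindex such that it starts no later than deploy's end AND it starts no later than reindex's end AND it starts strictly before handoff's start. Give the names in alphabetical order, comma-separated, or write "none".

Conditions: its start is no later than deploy's end (X.start <= Tue 10:00) AND its start is no later than reindex's end (X.start <= Sun 12:00) AND its start is strictly before handoff's start (X.start < Sun 13:00).
audit: start Tue 22:00 <= Tue 10:00? ✗; start Tue 22:00 <= Sun 12:00? ✓; start Tue 22:00 < Sun 13:00? ✓ → no.
compaction: start Fri 21:00 <= Tue 10:00? ✗; start Fri 21:00 <= Sun 12:00? ✓; start Fri 21:00 < Sun 13:00? ✓ → no.
interview: start Fri 21:00 <= Tue 10:00? ✗; start Fri 21:00 <= Sun 12:00? ✓; start Fri 21:00 < Sun 13:00? ✓ → no.
onboarding: start Fri 01:00 <= Tue 10:00? ✗; start Fri 01:00 <= Sun 12:00? ✓; start Fri 01:00 < Sun 13:00? ✓ → no.
planning: start Thu 05:00 <= Tue 10:00? ✗; start Thu 05:00 <= Sun 12:00? ✓; start Thu 05:00 < Sun 13:00? ✓ → no.
retro: start Mon 15:00 <= Tue 10:00? ✓; start Mon 15:00 <= Sun 12:00? ✓; start Mon 15:00 < Sun 13:00? ✓ → yes.
triage: start Mon 09:00 <= Tue 10:00? ✓; start Mon 09:00 <= Sun 12:00? ✓; start Mon 09:00 < Sun 13:00? ✓ → yes.
Result: retro, triage.

retro, triage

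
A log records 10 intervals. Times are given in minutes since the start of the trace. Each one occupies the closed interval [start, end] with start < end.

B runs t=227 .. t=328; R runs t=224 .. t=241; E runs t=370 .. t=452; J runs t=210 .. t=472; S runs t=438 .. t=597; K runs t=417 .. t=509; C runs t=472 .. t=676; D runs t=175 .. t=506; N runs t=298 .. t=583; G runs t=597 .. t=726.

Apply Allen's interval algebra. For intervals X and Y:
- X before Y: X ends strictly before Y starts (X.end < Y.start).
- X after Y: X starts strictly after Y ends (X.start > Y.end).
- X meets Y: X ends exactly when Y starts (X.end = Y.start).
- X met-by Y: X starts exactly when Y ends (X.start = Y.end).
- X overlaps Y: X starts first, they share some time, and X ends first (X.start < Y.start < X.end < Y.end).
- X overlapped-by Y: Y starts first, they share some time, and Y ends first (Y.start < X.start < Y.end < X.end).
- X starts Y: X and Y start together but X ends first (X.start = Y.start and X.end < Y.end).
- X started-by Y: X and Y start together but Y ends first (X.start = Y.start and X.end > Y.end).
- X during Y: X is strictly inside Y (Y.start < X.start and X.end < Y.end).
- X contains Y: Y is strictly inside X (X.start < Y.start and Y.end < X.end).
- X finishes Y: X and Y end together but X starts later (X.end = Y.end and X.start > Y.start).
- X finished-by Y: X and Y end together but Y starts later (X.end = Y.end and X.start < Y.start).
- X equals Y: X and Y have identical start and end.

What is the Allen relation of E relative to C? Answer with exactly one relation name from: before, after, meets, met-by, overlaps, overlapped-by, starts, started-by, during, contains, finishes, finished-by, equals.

E = [t=370, t=452]; C = [t=472, t=676].
Compare endpoints: E.start < C.start, E.start < C.end, E.end < C.start, E.end < C.end.
That pattern is 'before'.

before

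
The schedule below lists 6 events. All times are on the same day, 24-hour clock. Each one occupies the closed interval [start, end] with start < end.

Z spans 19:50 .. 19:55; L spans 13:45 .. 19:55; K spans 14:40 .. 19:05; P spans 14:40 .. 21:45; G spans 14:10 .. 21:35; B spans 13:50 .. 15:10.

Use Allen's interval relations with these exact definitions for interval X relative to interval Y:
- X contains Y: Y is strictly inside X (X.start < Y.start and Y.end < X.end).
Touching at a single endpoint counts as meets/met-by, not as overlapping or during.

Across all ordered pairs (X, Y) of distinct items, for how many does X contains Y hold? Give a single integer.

5

Checking all 30 ordered pairs for relation 'contains'; matching pairs in alphabetical order:
(G, K): G contains K ✓
(G, Z): G contains Z ✓
(L, B): L contains B ✓
(L, K): L contains K ✓
(P, Z): P contains Z ✓
Count: 5.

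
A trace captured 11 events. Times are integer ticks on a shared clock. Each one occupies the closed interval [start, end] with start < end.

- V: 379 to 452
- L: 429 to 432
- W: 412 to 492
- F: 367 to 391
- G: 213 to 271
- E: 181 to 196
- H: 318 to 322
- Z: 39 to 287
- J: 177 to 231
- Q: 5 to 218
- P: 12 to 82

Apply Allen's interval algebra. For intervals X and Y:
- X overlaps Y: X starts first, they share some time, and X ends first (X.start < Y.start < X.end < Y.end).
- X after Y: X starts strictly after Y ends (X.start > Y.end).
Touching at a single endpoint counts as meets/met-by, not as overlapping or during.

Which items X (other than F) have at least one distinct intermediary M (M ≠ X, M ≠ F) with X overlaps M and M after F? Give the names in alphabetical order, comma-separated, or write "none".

Target F = [367, 391].
Intermediaries M with M after F: L, W.
Via L — items with X overlaps L: none.
Via W — items with X overlaps W: V.
Union: V.

V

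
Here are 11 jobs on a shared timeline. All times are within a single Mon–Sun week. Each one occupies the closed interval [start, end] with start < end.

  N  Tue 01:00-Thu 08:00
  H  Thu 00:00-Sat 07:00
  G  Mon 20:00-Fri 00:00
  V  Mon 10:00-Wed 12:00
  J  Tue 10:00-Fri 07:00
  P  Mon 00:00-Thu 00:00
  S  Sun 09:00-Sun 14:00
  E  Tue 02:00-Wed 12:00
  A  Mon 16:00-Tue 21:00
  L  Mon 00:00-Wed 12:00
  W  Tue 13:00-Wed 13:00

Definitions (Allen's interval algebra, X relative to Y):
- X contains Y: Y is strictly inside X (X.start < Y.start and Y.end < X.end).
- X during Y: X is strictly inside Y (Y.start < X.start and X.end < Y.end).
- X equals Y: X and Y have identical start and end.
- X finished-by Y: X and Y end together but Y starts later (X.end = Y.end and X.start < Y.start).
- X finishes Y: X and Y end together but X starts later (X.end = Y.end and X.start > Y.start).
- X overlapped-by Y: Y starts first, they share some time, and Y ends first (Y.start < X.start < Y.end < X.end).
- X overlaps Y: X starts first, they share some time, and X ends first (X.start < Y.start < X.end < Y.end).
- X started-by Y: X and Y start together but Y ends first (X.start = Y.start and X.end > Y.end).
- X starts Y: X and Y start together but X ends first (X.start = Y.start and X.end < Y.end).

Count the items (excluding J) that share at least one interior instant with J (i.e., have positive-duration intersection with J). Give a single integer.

Target J = [Tue 10:00, Fri 07:00].
A [Mon 16:00, Tue 21:00] → overlaps → counts.
E [Tue 02:00, Wed 12:00] → overlaps → counts.
G [Mon 20:00, Fri 00:00] → overlaps → counts.
H [Thu 00:00, Sat 07:00] → overlapped-by → counts.
L [Mon 00:00, Wed 12:00] → overlaps → counts.
N [Tue 01:00, Thu 08:00] → overlaps → counts.
P [Mon 00:00, Thu 00:00] → overlaps → counts.
S [Sun 09:00, Sun 14:00] → after → no.
V [Mon 10:00, Wed 12:00] → overlaps → counts.
W [Tue 13:00, Wed 13:00] → during → counts.
Total: 9.

9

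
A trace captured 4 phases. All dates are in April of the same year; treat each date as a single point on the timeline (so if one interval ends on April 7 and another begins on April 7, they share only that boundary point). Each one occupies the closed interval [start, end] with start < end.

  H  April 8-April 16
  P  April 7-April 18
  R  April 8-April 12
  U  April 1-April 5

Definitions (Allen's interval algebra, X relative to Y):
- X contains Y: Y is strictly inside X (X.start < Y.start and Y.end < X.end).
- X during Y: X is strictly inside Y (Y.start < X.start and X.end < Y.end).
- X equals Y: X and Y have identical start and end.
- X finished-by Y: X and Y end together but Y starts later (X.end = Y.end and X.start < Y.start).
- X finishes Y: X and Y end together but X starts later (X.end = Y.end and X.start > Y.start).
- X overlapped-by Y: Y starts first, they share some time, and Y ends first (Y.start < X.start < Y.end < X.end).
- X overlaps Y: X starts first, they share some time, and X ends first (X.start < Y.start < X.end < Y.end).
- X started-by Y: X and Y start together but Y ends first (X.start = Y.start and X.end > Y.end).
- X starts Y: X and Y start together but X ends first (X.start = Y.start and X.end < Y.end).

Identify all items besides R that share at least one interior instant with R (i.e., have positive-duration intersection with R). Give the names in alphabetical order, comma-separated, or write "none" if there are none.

H, P

Target R = [April 8, April 12].
H [April 8, April 16] → started-by → yes.
P [April 7, April 18] → contains → yes.
U [April 1, April 5] → before → no.
Result: H, P.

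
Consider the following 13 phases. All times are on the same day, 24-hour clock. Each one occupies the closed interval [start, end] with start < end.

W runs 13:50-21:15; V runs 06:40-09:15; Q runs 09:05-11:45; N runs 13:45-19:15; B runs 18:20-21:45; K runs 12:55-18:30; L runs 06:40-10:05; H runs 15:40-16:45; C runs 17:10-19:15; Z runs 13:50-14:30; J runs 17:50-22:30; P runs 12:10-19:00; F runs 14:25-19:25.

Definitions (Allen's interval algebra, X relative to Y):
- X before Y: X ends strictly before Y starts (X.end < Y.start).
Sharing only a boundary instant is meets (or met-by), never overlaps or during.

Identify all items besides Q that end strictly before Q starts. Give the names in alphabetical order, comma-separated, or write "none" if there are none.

Target Q = [09:05, 11:45].
B [18:20, 21:45] → after → no.
C [17:10, 19:15] → after → no.
F [14:25, 19:25] → after → no.
H [15:40, 16:45] → after → no.
J [17:50, 22:30] → after → no.
K [12:55, 18:30] → after → no.
L [06:40, 10:05] → overlaps → no.
N [13:45, 19:15] → after → no.
P [12:10, 19:00] → after → no.
V [06:40, 09:15] → overlaps → no.
W [13:50, 21:15] → after → no.
Z [13:50, 14:30] → after → no.
Result: none.

none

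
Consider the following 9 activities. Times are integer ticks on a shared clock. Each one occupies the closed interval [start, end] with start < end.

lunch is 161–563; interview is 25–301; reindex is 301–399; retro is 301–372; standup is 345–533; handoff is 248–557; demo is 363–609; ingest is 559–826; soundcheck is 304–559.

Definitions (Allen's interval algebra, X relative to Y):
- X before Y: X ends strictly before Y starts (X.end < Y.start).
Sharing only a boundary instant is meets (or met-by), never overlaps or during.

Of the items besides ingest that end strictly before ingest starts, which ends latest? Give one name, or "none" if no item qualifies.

Target ingest = [559, 826].
demo [363, 609] → overlaps → excluded.
handoff [248, 557] → before → candidate.
interview [25, 301] → before → candidate.
lunch [161, 563] → overlaps → excluded.
reindex [301, 399] → before → candidate.
retro [301, 372] → before → candidate.
soundcheck [304, 559] → meets → excluded.
standup [345, 533] → before → candidate.
Among candidates, latest end is 557 → handoff.

handoff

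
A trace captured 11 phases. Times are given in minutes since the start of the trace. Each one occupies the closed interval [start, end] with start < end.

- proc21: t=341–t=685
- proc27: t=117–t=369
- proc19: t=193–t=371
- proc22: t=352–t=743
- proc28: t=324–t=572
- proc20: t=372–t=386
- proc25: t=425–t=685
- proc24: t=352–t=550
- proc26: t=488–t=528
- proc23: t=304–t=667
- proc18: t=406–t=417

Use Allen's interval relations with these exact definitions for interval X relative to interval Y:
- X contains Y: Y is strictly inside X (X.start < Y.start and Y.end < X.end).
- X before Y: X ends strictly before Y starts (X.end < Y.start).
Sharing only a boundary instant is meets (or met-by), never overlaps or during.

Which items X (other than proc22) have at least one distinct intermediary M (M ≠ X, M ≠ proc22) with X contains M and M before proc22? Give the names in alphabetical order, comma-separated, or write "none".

none

Target proc22 = [t=352, t=743].
Intermediaries M with M before proc22: none.
Union: none.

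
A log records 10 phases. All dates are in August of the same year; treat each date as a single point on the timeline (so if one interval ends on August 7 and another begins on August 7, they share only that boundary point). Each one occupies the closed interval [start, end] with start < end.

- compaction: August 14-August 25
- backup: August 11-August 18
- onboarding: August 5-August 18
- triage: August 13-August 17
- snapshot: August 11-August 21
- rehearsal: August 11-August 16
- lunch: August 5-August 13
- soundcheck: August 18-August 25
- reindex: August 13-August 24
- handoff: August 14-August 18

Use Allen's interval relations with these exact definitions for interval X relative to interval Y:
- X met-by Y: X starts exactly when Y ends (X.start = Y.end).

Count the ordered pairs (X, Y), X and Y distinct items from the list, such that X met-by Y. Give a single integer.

5

Checking all 90 ordered pairs for relation 'met-by'; matching pairs in alphabetical order:
(reindex, lunch): reindex met-by lunch ✓
(soundcheck, backup): soundcheck met-by backup ✓
(soundcheck, handoff): soundcheck met-by handoff ✓
(soundcheck, onboarding): soundcheck met-by onboarding ✓
(triage, lunch): triage met-by lunch ✓
Count: 5.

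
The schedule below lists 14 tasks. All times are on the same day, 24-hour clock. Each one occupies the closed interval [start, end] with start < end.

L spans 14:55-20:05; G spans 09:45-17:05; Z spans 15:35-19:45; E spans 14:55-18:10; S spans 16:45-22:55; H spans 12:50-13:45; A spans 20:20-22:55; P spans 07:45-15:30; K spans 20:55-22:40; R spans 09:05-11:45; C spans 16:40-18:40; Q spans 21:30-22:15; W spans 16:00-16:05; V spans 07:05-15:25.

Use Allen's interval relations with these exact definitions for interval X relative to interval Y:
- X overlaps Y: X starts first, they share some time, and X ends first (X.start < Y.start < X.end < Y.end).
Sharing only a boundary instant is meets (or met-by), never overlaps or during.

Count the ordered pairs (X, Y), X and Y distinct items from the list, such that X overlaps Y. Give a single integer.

Checking all 182 ordered pairs for relation 'overlaps'; matching pairs in alphabetical order:
(C, S): C overlaps S ✓
(E, C): E overlaps C ✓
(E, S): E overlaps S ✓
(E, Z): E overlaps Z ✓
(G, C): G overlaps C ✓
(G, E): G overlaps E ✓
(G, L): G overlaps L ✓
(G, S): G overlaps S ✓
(G, Z): G overlaps Z ✓
(L, S): L overlaps S ✓
(P, E): P overlaps E ✓
(P, G): P overlaps G ✓
(P, L): P overlaps L ✓
(R, G): R overlaps G ✓
(V, E): V overlaps E ✓
(V, G): V overlaps G ✓
(V, L): V overlaps L ✓
(V, P): V overlaps P ✓
(Z, S): Z overlaps S ✓
Count: 19.

19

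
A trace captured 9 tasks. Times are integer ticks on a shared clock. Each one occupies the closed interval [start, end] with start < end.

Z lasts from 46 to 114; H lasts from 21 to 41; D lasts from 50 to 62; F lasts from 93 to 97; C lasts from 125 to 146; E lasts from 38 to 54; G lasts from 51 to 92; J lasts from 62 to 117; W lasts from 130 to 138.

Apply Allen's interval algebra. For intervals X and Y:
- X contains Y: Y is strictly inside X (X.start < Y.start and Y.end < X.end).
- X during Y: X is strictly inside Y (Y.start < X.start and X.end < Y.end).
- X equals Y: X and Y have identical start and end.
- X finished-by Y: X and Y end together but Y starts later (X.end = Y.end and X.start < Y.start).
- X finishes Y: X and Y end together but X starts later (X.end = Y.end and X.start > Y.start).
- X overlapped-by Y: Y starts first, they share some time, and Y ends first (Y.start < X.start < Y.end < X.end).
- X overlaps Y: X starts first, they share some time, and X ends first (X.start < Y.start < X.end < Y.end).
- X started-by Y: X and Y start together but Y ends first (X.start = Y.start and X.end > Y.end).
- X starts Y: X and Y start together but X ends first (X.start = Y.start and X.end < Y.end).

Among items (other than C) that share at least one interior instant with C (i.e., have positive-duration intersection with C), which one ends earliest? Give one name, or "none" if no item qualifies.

Target C = [125, 146].
D [50, 62] → before → excluded.
E [38, 54] → before → excluded.
F [93, 97] → before → excluded.
G [51, 92] → before → excluded.
H [21, 41] → before → excluded.
J [62, 117] → before → excluded.
W [130, 138] → during → candidate.
Z [46, 114] → before → excluded.
Among candidates, earliest end is 138 → W.

W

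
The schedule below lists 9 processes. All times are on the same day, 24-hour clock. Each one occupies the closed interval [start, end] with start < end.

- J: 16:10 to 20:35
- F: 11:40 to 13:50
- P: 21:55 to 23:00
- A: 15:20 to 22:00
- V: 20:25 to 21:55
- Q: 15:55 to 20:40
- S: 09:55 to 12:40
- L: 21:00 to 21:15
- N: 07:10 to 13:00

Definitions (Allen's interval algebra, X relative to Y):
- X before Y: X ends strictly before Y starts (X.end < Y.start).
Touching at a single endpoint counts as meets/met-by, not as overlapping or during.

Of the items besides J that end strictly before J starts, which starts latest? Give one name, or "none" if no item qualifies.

Target J = [16:10, 20:35].
A [15:20, 22:00] → contains → excluded.
F [11:40, 13:50] → before → candidate.
L [21:00, 21:15] → after → excluded.
N [07:10, 13:00] → before → candidate.
P [21:55, 23:00] → after → excluded.
Q [15:55, 20:40] → contains → excluded.
S [09:55, 12:40] → before → candidate.
V [20:25, 21:55] → overlapped-by → excluded.
Among candidates, latest start is 11:40 → F.

F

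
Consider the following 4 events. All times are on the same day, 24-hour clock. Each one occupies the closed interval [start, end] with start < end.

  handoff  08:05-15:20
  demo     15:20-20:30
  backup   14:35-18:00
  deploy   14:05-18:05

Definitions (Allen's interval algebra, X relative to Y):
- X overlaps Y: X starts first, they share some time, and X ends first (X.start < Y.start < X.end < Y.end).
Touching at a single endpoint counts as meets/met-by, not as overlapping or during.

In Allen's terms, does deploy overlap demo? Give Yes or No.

Yes

deploy = [14:05, 18:05], demo = [15:20, 20:30].
Actual relation of deploy to demo: overlaps.
Asked whether 'overlaps' holds → Yes.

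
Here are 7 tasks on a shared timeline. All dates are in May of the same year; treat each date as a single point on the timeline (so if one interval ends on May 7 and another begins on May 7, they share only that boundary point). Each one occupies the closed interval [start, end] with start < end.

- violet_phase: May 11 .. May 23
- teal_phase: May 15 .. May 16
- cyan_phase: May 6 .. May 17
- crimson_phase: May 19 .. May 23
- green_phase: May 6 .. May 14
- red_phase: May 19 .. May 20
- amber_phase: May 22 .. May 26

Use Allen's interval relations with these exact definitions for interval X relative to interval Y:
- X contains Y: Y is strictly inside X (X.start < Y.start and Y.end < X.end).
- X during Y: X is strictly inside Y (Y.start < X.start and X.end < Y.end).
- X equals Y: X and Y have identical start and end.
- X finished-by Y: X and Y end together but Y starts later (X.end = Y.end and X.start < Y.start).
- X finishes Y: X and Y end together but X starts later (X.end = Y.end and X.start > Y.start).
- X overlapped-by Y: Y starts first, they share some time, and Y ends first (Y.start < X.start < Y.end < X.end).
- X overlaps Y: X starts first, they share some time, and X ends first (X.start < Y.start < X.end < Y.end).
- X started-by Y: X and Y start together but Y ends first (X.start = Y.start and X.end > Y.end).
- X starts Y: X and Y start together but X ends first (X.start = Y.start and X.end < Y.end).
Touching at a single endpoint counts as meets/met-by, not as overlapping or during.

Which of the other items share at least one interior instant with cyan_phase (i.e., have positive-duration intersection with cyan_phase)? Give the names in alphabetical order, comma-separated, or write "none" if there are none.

green_phase, teal_phase, violet_phase

Target cyan_phase = [May 6, May 17].
amber_phase [May 22, May 26] → after → no.
crimson_phase [May 19, May 23] → after → no.
green_phase [May 6, May 14] → starts → yes.
red_phase [May 19, May 20] → after → no.
teal_phase [May 15, May 16] → during → yes.
violet_phase [May 11, May 23] → overlapped-by → yes.
Result: green_phase, teal_phase, violet_phase.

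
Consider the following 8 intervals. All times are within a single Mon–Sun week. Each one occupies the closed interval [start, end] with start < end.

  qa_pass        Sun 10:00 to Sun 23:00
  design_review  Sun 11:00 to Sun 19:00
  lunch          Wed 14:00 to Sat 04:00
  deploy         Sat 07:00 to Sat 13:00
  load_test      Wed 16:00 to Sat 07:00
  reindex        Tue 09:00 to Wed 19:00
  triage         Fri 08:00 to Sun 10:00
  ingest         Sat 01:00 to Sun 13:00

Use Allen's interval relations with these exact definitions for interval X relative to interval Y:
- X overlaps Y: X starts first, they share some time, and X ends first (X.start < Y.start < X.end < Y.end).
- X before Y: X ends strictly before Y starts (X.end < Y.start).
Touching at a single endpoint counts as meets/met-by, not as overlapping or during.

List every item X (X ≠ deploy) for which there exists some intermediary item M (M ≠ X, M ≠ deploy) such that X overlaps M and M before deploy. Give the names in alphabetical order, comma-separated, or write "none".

reindex

Target deploy = [Sat 07:00, Sat 13:00].
Intermediaries M with M before deploy: lunch, reindex.
Via lunch — items with X overlaps lunch: reindex.
Via reindex — items with X overlaps reindex: none.
Union: reindex.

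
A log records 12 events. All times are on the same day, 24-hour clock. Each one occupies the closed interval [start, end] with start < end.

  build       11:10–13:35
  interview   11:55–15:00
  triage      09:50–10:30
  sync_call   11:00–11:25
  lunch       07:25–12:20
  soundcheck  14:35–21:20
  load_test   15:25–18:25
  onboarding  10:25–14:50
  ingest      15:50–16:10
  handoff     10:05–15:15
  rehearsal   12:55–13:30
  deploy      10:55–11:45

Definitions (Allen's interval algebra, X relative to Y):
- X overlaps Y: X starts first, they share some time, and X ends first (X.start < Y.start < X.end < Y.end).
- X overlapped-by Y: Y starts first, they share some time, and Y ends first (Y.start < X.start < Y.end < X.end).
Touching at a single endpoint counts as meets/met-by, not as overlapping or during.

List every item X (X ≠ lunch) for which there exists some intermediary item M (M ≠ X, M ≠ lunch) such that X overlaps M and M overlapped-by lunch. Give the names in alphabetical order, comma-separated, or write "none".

Target lunch = [07:25, 12:20].
Intermediaries M with M overlapped-by lunch: build, handoff, interview, onboarding.
Via build — items with X overlaps build: deploy, sync_call.
Via handoff — items with X overlaps handoff: triage.
Via interview — items with X overlaps interview: build, onboarding.
Via onboarding — items with X overlaps onboarding: triage.
Union: build, deploy, onboarding, sync_call, triage.

build, deploy, onboarding, sync_call, triage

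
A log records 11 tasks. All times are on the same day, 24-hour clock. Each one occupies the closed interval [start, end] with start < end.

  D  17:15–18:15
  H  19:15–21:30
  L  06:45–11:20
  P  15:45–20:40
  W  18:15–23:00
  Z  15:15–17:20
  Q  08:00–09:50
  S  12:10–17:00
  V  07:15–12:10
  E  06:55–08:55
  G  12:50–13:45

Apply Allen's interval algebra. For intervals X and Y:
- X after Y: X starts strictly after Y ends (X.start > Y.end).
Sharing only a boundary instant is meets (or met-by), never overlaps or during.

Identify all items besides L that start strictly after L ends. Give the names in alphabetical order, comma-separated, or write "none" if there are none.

Target L = [06:45, 11:20].
D [17:15, 18:15] → after → yes.
E [06:55, 08:55] → during → no.
G [12:50, 13:45] → after → yes.
H [19:15, 21:30] → after → yes.
P [15:45, 20:40] → after → yes.
Q [08:00, 09:50] → during → no.
S [12:10, 17:00] → after → yes.
V [07:15, 12:10] → overlapped-by → no.
W [18:15, 23:00] → after → yes.
Z [15:15, 17:20] → after → yes.
Result: D, G, H, P, S, W, Z.

D, G, H, P, S, W, Z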